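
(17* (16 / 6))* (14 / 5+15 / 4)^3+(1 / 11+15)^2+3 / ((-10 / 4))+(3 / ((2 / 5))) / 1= 12973.22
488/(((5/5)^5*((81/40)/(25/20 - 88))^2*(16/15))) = 1836237250/2187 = 839614.65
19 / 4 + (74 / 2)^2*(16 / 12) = 21961 / 12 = 1830.08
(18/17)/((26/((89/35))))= 801/7735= 0.10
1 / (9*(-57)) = -1 / 513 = -0.00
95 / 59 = 1.61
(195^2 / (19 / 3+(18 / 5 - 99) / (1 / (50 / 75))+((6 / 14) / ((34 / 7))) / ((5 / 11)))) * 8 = -11934000 / 2239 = -5330.06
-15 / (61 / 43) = -645 / 61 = -10.57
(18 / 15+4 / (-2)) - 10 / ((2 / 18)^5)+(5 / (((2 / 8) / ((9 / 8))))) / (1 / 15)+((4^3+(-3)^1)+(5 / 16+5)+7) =-47206399 / 80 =-590079.99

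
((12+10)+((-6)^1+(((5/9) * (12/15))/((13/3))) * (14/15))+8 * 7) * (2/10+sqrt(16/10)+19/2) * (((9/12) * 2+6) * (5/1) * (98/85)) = 4133248 * sqrt(10)/3315+100231264/3315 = 34178.50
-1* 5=-5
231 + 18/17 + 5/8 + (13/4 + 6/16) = 16069/68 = 236.31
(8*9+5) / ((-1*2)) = -77 / 2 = -38.50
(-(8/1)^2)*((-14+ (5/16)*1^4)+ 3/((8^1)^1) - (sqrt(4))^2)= 1108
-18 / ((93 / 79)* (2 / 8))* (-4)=7584 / 31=244.65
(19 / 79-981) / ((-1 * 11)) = 77480 / 869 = 89.16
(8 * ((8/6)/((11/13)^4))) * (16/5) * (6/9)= 29246464/658845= 44.39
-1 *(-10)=10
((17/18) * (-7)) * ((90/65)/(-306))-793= -185555/234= -792.97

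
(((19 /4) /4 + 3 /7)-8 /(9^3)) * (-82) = -5373173 /40824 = -131.62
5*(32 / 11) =160 / 11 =14.55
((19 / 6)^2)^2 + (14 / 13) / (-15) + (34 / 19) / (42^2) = 7880824187 / 78427440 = 100.49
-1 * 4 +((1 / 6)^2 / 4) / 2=-1151 / 288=-4.00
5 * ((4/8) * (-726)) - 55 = -1870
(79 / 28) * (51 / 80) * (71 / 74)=286059 / 165760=1.73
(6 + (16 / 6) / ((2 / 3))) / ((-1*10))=-1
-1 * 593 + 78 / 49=-28979 / 49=-591.41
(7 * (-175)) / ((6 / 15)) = -6125 / 2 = -3062.50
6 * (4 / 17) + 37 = 653 / 17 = 38.41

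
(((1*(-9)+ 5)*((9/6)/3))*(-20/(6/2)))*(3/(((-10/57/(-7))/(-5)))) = -7980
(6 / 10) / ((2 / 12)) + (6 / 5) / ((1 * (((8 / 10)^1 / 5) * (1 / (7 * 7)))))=3711 / 10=371.10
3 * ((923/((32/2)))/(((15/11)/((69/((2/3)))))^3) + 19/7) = 8475130031457/112000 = 75670803.85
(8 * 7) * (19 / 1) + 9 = 1073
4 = 4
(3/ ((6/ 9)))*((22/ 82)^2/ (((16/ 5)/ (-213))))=-1159785/ 53792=-21.56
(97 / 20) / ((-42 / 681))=-22019 / 280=-78.64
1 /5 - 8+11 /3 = -4.13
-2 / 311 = -0.01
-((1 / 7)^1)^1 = -1 / 7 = -0.14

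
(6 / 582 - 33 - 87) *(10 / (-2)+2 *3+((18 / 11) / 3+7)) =-1094066 / 1067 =-1025.37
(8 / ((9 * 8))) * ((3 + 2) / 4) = 5 / 36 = 0.14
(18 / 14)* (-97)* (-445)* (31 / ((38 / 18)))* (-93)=-10080020295 / 133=-75789626.28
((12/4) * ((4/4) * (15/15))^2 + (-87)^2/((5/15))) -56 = 22654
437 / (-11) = -437 / 11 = -39.73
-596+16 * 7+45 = -439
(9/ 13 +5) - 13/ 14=867/ 182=4.76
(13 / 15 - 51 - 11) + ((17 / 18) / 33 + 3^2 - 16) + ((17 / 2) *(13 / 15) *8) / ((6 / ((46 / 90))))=-2810413 / 44550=-63.08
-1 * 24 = -24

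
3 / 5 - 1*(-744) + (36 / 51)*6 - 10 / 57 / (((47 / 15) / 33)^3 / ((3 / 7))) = 775827955059 / 1173719015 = 661.00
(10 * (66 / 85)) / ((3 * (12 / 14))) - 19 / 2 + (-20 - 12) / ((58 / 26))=-61601 / 2958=-20.83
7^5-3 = 16804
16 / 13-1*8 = -88 / 13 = -6.77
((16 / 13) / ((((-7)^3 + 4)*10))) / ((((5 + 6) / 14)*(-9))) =112 / 2181465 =0.00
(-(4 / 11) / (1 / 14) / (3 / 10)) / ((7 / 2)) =-160 / 33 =-4.85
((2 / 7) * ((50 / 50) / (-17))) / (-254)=1 / 15113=0.00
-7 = -7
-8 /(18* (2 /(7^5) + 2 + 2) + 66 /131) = -8806868 /79818801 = -0.11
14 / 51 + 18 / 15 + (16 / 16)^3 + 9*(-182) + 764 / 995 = -82955777 / 50745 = -1634.76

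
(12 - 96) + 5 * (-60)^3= -1080084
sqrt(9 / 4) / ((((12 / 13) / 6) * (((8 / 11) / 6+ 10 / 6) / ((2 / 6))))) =429 / 236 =1.82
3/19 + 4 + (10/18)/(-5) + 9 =2231/171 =13.05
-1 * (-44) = 44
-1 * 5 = -5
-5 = -5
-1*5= -5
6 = 6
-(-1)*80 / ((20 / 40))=160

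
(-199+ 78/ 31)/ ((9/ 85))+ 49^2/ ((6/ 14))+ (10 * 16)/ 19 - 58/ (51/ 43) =333989050/ 90117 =3706.17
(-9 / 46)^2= 81 / 2116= 0.04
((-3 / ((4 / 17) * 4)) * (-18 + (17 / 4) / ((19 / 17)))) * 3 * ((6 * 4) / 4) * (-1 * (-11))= 8960.31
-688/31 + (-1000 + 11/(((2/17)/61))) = 290241/62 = 4681.31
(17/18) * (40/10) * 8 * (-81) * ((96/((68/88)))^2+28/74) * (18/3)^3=-5133533988096/629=-8161421284.73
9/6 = 1.50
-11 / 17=-0.65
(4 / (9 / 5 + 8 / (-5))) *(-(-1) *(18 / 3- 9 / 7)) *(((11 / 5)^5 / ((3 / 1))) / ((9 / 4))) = 28344976 / 39375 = 719.87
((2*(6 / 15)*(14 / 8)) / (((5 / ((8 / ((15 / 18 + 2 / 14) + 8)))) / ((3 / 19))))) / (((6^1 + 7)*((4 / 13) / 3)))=0.03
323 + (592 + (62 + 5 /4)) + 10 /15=11747 /12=978.92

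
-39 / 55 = -0.71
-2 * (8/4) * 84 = -336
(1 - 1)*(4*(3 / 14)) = 0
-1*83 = -83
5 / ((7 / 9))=45 / 7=6.43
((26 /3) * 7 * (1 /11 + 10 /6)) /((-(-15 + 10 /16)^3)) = 5404672 /150566625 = 0.04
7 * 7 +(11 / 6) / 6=1775 / 36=49.31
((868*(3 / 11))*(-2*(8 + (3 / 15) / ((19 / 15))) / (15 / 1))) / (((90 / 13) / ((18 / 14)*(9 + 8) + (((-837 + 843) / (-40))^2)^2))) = -33981747059 / 41800000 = -812.96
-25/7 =-3.57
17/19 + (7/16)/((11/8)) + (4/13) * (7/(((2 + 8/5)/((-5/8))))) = 82063/97812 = 0.84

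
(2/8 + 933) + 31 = 3857/4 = 964.25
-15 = -15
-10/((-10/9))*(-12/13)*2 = -216/13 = -16.62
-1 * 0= 0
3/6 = 1/2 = 0.50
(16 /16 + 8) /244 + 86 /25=21209 /6100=3.48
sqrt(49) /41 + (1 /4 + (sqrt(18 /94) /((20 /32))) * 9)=69 /164 + 216 * sqrt(47) /235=6.72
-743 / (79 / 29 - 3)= 21547 / 8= 2693.38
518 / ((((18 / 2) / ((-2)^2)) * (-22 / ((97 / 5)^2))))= -9747724 / 2475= -3938.47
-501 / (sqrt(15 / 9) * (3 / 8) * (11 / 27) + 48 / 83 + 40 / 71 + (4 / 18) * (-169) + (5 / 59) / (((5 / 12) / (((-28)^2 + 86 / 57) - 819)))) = 11.64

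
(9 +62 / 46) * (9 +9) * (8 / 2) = 17136 / 23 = 745.04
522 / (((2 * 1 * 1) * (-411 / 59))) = -5133 / 137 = -37.47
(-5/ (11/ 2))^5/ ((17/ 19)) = -1900000/ 2737867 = -0.69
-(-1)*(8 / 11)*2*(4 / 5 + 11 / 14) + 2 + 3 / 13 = 22709 / 5005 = 4.54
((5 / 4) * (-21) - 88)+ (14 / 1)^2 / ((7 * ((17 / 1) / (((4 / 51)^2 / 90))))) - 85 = -199.25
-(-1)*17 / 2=17 / 2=8.50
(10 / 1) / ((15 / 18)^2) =14.40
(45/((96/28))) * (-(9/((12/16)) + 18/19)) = -12915/76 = -169.93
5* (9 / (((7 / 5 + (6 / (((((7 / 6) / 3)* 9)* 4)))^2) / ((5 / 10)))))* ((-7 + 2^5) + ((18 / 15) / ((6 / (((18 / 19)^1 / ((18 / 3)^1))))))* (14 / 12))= 10489185 / 29488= 355.71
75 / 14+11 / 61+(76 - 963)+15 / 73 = -881.26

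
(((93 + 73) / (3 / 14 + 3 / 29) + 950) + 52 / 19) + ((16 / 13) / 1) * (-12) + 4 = 46660726 / 31863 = 1464.42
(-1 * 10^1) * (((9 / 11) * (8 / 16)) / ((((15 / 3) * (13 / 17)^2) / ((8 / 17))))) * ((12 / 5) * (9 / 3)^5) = -3569184 / 9295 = -383.99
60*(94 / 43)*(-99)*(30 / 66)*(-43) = 253800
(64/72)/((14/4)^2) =32/441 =0.07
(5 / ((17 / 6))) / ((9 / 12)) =40 / 17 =2.35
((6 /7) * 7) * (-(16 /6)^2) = -128 /3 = -42.67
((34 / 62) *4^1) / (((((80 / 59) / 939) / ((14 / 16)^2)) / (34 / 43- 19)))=-36134692839 / 1706240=-21177.97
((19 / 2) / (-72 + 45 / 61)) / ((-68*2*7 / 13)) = 15067 / 8276688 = 0.00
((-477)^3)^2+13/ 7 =82453351699298236/ 7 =11779050242756890.86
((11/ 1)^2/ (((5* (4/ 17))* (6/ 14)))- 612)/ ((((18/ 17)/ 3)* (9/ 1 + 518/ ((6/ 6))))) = -22321/ 11160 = -2.00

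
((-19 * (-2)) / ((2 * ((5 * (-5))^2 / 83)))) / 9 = 1577 / 5625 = 0.28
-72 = -72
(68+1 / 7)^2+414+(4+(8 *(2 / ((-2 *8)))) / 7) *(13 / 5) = 1241532 / 245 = 5067.48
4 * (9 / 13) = 36 / 13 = 2.77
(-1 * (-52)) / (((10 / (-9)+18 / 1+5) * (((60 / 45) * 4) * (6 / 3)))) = 351 / 1576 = 0.22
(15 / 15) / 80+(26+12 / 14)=15047 / 560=26.87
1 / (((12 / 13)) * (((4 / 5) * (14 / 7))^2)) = 0.42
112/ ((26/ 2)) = 112/ 13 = 8.62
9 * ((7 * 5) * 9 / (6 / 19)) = 17955 / 2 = 8977.50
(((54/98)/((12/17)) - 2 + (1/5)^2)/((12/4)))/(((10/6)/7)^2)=-17337/2500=-6.93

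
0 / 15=0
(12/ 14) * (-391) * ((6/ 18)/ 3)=-37.24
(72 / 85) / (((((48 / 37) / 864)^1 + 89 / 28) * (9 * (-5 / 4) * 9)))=-33152 / 12601675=-0.00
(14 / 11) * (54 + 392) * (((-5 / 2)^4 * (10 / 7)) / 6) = 5279.36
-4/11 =-0.36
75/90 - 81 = -481/6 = -80.17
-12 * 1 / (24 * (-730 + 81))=1 / 1298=0.00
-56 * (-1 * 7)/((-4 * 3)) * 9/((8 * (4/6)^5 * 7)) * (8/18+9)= -48195/128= -376.52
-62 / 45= -1.38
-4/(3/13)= -52/3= -17.33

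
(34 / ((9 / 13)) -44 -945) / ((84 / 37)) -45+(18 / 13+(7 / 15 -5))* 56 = -31219963 / 49140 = -635.33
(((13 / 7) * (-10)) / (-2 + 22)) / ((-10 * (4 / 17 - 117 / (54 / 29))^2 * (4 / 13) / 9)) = 3956121 / 5707551500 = 0.00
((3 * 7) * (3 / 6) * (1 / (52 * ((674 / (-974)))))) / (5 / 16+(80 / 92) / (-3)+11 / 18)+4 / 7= 7145030 / 64370033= 0.11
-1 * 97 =-97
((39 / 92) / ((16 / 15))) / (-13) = -45 / 1472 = -0.03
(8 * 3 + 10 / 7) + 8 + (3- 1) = 248 / 7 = 35.43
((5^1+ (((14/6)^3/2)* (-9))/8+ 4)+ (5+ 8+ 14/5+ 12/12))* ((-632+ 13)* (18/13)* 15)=-239820.84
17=17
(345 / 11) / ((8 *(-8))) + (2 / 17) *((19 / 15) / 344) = -3779581 / 7719360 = -0.49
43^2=1849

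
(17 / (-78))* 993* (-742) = 2087617 / 13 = 160585.92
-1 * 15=-15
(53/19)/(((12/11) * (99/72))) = 106/57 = 1.86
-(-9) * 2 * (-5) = -90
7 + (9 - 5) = 11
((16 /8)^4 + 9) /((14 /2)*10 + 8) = 25 /78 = 0.32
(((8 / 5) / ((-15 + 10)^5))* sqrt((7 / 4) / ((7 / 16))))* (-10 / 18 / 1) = 16 / 28125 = 0.00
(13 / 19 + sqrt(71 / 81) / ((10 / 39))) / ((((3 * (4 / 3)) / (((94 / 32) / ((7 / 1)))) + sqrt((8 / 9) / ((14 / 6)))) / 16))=-57434 * sqrt(2982) / 7869585-114868 * sqrt(42) / 9968141 + 11496576 / 9968141 + 1916096 * sqrt(71) / 2623195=6.83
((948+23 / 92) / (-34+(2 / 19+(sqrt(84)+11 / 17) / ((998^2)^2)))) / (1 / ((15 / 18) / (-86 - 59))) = 98140905611205703588* sqrt(21) / 10262027175290898278716907645283915+1649964108217550595289274502576602 / 10262027175290898278716907645283915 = 0.16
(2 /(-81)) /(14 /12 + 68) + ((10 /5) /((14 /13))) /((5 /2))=58238 /78435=0.74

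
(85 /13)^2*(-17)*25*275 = -844421875 /169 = -4996579.14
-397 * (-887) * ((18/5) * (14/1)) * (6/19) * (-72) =-38335260096/95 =-403529053.64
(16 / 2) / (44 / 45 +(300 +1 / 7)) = 2520 / 94853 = 0.03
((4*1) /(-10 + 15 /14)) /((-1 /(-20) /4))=-896 /25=-35.84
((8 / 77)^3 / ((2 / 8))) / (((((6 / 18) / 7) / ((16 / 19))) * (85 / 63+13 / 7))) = 442368 / 17879323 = 0.02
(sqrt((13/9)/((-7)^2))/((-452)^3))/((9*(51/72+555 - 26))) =-sqrt(13)/9245148978744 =-0.00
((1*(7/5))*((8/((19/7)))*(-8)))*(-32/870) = 1.21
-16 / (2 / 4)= -32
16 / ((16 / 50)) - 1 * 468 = -418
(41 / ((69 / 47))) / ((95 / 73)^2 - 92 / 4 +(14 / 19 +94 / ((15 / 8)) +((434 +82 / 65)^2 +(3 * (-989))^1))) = 824342610325 / 5505405178722611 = 0.00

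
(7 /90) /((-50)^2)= 7 /225000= 0.00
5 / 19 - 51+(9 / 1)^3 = 12887 / 19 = 678.26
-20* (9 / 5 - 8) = 124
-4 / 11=-0.36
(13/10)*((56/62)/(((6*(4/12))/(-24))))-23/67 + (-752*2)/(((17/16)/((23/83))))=-5959305743/14653235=-406.69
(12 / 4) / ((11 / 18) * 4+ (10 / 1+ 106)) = 27 / 1066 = 0.03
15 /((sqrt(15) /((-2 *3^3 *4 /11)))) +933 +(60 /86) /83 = 856.96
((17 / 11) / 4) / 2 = 17 / 88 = 0.19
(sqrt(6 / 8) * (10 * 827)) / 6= 4135 * sqrt(3) / 6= 1193.67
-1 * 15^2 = -225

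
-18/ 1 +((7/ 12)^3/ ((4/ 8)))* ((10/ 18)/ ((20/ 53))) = -541693/ 31104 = -17.42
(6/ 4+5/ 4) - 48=-181/ 4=-45.25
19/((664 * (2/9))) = 171/1328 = 0.13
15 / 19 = 0.79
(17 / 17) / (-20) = -1 / 20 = -0.05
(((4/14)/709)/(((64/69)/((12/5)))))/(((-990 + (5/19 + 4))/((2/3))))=-437/619680180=-0.00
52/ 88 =13/ 22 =0.59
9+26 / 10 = 58 / 5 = 11.60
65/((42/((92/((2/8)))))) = 11960/21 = 569.52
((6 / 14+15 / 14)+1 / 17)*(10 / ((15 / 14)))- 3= 589 / 51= 11.55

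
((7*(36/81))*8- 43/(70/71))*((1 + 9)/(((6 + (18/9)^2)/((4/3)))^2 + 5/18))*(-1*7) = 47188/2035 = 23.19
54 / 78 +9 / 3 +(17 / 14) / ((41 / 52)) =19522 / 3731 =5.23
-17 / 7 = -2.43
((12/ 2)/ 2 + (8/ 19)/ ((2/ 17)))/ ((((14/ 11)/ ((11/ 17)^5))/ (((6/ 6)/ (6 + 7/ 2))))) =221445125/ 3587978639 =0.06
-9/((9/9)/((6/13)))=-54/13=-4.15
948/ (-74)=-474/ 37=-12.81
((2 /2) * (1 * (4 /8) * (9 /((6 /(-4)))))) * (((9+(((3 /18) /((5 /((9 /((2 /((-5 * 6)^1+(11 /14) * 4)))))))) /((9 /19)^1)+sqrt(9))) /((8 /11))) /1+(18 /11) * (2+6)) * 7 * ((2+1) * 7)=-3472707 /440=-7892.52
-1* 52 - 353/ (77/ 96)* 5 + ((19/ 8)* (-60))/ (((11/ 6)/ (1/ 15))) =-2257.70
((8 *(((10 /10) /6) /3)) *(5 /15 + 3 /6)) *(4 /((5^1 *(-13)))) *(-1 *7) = 56 /351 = 0.16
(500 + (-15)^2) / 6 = 725 / 6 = 120.83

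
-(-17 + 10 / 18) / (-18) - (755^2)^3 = -185217368568765625.91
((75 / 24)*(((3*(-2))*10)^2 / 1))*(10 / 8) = 28125 / 2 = 14062.50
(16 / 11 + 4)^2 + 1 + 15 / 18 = 22931 / 726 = 31.59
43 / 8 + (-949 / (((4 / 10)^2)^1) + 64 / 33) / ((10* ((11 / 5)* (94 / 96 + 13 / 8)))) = -98.12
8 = 8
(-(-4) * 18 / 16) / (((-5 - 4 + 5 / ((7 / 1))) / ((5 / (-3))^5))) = 6.98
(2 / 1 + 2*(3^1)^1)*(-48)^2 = 18432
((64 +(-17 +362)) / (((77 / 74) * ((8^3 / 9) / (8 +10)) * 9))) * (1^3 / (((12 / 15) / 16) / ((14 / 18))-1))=-680985 / 46112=-14.77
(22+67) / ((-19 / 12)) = -1068 / 19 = -56.21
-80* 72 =-5760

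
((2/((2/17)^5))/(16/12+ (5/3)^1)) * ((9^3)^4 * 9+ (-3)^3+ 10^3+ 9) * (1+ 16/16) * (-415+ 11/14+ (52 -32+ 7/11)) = -218750310988865417049997/3696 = -59185690202615102015.69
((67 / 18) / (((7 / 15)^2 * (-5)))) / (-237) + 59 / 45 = 461803 / 348390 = 1.33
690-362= 328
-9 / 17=-0.53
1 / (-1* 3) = -1 / 3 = -0.33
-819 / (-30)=27.30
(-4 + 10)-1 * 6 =0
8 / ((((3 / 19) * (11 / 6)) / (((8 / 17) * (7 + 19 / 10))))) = 108224 / 935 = 115.75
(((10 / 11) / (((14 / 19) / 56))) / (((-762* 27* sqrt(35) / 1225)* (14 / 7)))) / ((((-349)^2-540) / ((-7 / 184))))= 0.00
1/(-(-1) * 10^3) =1/1000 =0.00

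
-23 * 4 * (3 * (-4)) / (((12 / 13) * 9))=1196 / 9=132.89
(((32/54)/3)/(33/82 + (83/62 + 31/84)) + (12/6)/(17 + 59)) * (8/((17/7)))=776171620/1964780253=0.40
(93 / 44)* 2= 93 / 22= 4.23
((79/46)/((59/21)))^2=2752281/7365796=0.37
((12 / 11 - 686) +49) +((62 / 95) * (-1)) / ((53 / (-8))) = -35214369 / 55385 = -635.81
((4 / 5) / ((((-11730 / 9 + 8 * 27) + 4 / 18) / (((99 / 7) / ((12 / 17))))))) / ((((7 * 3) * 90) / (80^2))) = -0.05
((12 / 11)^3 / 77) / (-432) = -4 / 102487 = -0.00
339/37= 9.16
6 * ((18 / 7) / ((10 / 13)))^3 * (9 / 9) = 224.13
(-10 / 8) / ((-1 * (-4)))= -5 / 16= -0.31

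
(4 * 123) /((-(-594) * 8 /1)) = 41 /396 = 0.10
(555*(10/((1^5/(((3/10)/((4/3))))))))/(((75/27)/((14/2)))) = 62937/20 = 3146.85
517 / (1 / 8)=4136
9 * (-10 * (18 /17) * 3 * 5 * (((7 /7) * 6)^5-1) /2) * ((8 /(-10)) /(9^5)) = 311000 /4131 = 75.28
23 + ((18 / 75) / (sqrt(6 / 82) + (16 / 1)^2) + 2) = 1679421101 / 67174325 - 6 * sqrt(123) / 67174325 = 25.00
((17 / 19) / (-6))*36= -102 / 19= -5.37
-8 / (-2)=4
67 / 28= 2.39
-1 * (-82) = 82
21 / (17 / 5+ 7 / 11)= 385 / 74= 5.20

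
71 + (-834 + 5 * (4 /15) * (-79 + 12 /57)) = -16493 /19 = -868.05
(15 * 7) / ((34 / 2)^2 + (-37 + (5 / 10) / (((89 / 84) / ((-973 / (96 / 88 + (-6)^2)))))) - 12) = 635460 / 1377559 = 0.46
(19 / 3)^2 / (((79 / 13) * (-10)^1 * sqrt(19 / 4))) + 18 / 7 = 18 / 7 -247 * sqrt(19) / 3555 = 2.27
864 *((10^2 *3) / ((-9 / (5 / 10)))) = -14400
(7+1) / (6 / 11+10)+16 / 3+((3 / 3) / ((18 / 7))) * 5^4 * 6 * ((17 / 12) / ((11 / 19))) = 41050585 / 11484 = 3574.59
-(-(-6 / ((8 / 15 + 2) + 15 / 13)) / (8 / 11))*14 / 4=-45045 / 5752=-7.83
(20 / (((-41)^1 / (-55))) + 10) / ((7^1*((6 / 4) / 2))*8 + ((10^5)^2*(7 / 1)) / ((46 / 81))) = 17365 / 58117500019803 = 0.00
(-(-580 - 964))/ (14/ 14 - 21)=-386/ 5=-77.20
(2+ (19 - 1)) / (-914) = -10 / 457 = -0.02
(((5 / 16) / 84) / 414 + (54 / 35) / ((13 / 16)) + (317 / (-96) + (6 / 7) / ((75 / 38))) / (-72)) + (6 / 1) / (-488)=42501037751 / 22061894400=1.93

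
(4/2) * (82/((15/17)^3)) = 805732/3375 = 238.74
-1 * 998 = -998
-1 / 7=-0.14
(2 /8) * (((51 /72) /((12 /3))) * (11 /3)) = 187 /1152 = 0.16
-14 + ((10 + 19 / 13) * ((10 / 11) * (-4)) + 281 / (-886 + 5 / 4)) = -28338250 / 506077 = -56.00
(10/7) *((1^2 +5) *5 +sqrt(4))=320/7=45.71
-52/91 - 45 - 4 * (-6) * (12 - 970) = -161263/7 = -23037.57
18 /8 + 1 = 13 /4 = 3.25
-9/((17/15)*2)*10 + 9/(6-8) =-1503/34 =-44.21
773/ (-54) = -773/ 54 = -14.31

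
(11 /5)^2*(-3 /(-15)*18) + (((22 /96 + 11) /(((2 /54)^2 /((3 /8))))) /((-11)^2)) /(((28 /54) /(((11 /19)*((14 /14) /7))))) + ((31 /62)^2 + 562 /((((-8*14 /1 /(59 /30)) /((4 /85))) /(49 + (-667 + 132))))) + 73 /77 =197667570843 /795872000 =248.37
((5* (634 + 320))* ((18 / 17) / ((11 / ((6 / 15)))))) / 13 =34344 / 2431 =14.13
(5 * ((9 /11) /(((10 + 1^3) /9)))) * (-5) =-2025 /121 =-16.74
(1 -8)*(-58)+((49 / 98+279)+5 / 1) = 1381 / 2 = 690.50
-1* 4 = -4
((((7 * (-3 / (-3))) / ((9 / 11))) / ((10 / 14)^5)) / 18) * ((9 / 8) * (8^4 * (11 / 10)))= 1822147712 / 140625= 12957.49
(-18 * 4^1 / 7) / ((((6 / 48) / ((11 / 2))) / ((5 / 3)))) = -5280 / 7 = -754.29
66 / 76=33 / 38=0.87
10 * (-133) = -1330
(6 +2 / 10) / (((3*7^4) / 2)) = 62 / 36015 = 0.00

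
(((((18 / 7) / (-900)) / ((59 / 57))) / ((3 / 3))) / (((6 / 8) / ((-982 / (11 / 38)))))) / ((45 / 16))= 22688128 / 5110875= 4.44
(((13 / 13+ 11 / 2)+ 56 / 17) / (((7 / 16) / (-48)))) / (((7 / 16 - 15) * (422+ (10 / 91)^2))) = 134464512 / 769024189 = 0.17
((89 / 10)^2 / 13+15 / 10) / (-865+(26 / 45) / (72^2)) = -57567672 / 6558083155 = -0.01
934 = 934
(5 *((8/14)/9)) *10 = 200/63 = 3.17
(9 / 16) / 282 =3 / 1504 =0.00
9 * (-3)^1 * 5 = -135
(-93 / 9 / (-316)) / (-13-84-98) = -31 / 184860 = -0.00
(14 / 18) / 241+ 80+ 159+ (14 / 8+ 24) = 2296999 / 8676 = 264.75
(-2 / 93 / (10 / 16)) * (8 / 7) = -128 / 3255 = -0.04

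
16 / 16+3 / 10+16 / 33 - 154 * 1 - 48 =-66071 / 330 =-200.22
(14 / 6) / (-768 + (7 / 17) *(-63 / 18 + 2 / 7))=-238 / 78471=-0.00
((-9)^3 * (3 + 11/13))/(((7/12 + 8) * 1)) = -437400/1339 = -326.66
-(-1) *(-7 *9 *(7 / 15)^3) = -2401 / 375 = -6.40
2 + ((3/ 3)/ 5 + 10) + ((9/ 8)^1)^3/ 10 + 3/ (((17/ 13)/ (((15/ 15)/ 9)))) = 3289403/ 261120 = 12.60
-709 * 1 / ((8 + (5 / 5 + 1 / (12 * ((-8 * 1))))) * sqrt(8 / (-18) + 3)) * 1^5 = -204192 * sqrt(23) / 19849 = -49.34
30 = 30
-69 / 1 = -69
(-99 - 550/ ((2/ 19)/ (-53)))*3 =830478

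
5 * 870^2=3784500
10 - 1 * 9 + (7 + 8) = 16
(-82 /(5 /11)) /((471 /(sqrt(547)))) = -902 * sqrt(547) /2355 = -8.96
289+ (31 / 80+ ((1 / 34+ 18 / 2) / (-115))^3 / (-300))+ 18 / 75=5193872985300193 / 17932941300000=289.63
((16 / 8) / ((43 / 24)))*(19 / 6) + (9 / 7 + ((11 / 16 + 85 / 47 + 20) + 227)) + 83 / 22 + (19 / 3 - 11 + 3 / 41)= 77634179873 / 306254256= 253.50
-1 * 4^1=-4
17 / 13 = 1.31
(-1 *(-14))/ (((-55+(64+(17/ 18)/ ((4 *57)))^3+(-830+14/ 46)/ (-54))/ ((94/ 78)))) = 348702074606592/ 5418160114513956667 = 0.00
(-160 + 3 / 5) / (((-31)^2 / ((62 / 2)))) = -797 / 155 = -5.14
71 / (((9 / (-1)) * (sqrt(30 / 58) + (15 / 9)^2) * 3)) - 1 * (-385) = 213 * sqrt(435) / 16910 + 3895915 / 10146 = 384.25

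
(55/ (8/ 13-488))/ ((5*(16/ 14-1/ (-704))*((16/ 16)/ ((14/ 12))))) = -7007/ 304506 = -0.02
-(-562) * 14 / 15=7868 / 15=524.53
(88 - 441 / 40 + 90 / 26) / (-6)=-41827 / 3120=-13.41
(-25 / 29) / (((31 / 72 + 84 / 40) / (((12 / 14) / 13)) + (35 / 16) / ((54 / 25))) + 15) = -108000 / 6814333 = -0.02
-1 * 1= -1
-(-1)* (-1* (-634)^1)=634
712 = 712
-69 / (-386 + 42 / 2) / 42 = 23 / 5110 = 0.00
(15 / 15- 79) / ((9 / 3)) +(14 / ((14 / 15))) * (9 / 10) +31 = 18.50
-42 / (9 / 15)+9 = -61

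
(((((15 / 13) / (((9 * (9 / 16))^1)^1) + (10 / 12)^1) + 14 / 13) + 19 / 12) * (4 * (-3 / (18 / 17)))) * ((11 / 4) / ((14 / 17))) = -16610275 / 117936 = -140.84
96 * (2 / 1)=192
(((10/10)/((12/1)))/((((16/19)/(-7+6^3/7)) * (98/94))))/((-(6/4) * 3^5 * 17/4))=-149131/102019176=-0.00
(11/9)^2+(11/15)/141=28534/19035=1.50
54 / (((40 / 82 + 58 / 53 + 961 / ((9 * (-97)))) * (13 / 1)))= 102439566 / 11870573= 8.63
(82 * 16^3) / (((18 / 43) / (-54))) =-43327488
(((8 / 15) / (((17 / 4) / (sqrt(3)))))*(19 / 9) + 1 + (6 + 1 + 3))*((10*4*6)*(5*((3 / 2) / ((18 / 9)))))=12160*sqrt(3) / 51 + 9900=10312.98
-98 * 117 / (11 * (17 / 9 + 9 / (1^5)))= -1053 / 11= -95.73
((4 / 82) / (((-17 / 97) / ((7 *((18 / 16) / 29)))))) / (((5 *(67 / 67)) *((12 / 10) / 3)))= -6111 / 161704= -0.04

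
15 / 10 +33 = 69 / 2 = 34.50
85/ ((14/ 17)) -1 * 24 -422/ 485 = 531957/ 6790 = 78.34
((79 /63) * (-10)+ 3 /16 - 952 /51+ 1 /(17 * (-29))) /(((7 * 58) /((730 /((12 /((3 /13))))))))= -5626708235 /5245740864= -1.07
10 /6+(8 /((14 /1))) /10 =1.72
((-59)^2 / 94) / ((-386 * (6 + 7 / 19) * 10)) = -66139 / 43903640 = -0.00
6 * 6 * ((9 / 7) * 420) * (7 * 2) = 272160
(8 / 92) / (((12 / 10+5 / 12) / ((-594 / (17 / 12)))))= -855360 / 37927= -22.55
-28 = -28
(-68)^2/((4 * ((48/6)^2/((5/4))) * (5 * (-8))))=-289/512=-0.56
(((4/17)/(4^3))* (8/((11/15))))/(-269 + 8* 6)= -15/82654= -0.00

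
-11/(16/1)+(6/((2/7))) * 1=325/16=20.31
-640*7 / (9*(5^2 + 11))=-1120 / 81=-13.83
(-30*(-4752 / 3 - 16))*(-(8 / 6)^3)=-1024000 / 9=-113777.78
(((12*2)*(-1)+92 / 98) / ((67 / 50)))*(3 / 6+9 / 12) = -70625 / 3283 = -21.51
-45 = -45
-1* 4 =-4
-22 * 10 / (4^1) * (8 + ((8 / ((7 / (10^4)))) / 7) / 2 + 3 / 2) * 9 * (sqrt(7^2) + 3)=-200304225 / 49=-4087841.33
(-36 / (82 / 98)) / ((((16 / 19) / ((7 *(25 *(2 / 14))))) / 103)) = -21575925 / 164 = -131560.52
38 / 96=19 / 48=0.40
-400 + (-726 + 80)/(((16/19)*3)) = -15737/24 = -655.71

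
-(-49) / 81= 49 / 81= 0.60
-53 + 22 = -31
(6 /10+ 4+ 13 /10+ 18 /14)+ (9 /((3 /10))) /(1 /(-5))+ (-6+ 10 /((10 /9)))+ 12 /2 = -9367 /70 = -133.81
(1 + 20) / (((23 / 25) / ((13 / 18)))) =2275 / 138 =16.49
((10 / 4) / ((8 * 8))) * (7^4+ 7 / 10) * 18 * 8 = 216153 / 16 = 13509.56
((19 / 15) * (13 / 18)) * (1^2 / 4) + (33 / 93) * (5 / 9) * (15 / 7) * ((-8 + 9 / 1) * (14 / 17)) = 328169 / 569160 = 0.58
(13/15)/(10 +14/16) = 104/1305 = 0.08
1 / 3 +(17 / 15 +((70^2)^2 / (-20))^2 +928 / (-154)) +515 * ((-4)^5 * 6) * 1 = 1664582634139934 / 1155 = 1441197085835.44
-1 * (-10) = 10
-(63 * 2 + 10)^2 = -18496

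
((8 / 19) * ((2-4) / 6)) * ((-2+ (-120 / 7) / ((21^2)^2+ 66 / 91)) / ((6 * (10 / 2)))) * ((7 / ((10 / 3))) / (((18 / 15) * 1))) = 27531182 / 1681294515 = 0.02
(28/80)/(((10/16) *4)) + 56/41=3087/2050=1.51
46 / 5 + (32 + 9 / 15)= 209 / 5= 41.80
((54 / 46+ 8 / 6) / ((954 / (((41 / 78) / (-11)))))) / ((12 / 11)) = -7093 / 61613136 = -0.00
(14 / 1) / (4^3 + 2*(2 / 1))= 7 / 34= 0.21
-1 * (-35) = 35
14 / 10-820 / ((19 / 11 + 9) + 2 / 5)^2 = -2445173 / 468180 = -5.22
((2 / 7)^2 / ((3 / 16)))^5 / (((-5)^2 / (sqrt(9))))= 1073741824 / 572012379225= 0.00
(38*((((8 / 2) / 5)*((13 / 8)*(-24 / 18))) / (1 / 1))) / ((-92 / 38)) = 27.21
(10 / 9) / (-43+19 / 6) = -20 / 717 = -0.03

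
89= 89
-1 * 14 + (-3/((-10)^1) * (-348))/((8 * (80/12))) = -6383/400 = -15.96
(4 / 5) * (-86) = -344 / 5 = -68.80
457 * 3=1371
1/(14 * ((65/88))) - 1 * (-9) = 4139/455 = 9.10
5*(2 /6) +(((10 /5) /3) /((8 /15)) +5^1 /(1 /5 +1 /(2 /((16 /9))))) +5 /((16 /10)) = 12505 /1176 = 10.63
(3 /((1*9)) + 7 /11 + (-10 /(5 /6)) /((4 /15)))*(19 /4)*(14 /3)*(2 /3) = -193249 /297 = -650.67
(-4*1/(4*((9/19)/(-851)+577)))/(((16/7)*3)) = -113183/447816192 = -0.00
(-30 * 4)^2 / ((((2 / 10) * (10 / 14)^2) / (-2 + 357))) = 50097600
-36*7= -252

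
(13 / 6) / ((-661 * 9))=-13 / 35694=-0.00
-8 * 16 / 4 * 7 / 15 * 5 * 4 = -896 / 3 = -298.67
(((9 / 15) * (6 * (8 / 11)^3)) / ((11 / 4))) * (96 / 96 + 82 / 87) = 2076672 / 2122945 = 0.98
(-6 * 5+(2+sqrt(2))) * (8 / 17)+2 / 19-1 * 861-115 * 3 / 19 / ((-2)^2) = -1135165 / 1292+8 * sqrt(2) / 17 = -877.95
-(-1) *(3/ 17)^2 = 9/ 289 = 0.03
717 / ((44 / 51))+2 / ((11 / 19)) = 36719 / 44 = 834.52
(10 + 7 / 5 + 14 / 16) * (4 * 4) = 982 / 5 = 196.40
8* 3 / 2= 12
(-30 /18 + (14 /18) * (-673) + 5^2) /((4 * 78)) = -4501 /2808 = -1.60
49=49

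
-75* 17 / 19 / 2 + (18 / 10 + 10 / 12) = -8812 / 285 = -30.92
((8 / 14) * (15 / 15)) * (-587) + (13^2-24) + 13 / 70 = -13317 / 70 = -190.24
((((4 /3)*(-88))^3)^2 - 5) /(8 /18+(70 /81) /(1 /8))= 1902199139463619 /5364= 354623254933.56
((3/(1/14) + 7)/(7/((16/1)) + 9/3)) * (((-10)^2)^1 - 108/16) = 1329.24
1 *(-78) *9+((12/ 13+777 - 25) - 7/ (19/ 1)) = 12487/ 247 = 50.55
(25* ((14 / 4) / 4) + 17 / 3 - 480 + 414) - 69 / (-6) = -647 / 24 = -26.96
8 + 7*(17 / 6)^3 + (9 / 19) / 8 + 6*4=98125 / 513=191.28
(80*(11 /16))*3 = 165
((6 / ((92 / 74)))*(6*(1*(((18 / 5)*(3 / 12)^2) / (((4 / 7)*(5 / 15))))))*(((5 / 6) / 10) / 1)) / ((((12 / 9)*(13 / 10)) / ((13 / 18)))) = 6993 / 5888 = 1.19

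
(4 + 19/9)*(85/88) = 425/72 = 5.90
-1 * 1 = -1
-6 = -6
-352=-352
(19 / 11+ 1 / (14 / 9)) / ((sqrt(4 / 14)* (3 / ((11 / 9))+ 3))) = 73* sqrt(14) / 336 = 0.81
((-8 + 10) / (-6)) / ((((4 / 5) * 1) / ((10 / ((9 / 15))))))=-125 / 18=-6.94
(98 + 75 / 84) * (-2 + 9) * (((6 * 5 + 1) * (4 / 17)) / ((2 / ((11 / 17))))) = 1633.61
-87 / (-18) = 29 / 6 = 4.83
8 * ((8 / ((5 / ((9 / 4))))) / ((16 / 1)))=9 / 5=1.80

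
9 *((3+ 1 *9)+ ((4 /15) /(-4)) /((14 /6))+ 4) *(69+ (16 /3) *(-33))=-538317 /35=-15380.49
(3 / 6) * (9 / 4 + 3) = 21 / 8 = 2.62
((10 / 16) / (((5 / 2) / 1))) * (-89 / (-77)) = 89 / 308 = 0.29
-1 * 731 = -731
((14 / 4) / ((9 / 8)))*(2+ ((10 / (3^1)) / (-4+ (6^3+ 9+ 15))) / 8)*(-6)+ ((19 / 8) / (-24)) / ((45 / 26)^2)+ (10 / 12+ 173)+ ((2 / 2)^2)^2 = 788156551 / 5734800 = 137.43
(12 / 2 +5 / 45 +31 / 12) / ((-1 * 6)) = -313 / 216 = -1.45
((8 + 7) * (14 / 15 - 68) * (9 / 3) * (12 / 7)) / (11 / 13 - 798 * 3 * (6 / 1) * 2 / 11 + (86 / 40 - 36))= 103577760 / 52945697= 1.96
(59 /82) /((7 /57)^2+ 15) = 191691 /4000288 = 0.05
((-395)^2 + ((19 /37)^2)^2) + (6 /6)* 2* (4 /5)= 1462095495018 /9370805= 156026.67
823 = 823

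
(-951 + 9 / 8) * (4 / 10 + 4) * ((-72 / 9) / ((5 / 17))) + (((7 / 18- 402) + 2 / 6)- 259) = 50859343 / 450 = 113020.76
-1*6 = -6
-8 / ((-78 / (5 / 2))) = 10 / 39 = 0.26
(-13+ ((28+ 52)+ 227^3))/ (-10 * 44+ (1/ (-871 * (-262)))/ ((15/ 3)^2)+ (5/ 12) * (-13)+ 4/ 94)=-18818656821315000/ 716528606993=-26263.65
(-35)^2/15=245/3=81.67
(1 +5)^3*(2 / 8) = 54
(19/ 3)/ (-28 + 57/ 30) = -190/ 783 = -0.24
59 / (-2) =-59 / 2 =-29.50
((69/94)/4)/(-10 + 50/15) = -207/7520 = -0.03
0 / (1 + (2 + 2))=0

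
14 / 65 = 0.22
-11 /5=-2.20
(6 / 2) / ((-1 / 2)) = -6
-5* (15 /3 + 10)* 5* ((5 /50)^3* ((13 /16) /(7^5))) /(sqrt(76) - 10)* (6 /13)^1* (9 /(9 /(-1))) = -15 /4302592 - 3* sqrt(19) /4302592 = -0.00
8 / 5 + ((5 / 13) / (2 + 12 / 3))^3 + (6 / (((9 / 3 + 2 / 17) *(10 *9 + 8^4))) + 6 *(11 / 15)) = 24299041625 / 4049352216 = 6.00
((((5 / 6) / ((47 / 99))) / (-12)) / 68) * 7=-385 / 25568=-0.02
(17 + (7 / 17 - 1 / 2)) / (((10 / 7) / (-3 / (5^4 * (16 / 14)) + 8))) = 6436619 / 68000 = 94.66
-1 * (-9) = 9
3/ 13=0.23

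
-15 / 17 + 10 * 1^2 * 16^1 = 2705 / 17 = 159.12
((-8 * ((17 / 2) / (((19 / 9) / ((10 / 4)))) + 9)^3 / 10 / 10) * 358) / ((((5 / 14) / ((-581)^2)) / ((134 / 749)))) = -12316441683603775977 / 366956500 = -33563764870.23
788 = 788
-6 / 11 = -0.55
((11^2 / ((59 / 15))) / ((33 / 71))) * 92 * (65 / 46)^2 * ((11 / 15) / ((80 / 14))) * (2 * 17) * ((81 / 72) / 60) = 172773601 / 173696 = 994.69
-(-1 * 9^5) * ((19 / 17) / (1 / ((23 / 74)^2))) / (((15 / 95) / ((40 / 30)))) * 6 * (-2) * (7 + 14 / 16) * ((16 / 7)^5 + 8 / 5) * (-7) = 2278858503.66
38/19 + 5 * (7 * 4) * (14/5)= 394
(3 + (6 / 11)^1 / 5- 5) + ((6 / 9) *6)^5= 56216 / 55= 1022.11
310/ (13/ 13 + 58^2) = 62/ 673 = 0.09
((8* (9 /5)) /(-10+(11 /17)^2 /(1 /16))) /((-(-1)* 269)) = -1156 /71285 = -0.02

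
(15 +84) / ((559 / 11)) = 1089 / 559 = 1.95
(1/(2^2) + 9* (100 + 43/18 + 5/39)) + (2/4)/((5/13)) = 240293/260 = 924.20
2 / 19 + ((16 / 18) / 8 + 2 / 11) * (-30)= -5444 / 627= -8.68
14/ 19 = 0.74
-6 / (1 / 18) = -108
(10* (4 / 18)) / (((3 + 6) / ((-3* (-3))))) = 20 / 9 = 2.22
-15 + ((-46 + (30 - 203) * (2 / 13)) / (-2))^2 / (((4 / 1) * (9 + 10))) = 7531 / 3211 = 2.35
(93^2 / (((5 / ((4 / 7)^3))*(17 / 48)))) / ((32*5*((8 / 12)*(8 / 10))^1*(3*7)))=103788 / 204085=0.51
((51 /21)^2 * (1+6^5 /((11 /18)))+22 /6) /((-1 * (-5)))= 17338246 /1155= 15011.47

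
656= 656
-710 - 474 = -1184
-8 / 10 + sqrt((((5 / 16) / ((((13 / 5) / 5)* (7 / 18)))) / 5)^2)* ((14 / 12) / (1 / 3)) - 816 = -848347 / 1040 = -815.72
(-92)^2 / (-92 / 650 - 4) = -1375400 / 673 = -2043.68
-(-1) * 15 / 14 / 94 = 0.01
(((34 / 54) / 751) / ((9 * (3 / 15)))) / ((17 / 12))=20 / 60831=0.00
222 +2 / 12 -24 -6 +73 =1591 / 6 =265.17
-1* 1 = -1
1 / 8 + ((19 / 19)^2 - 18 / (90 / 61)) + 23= 477 / 40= 11.92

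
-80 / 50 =-8 / 5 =-1.60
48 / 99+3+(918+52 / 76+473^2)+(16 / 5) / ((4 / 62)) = 704436911 / 3135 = 224700.77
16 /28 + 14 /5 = 118 /35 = 3.37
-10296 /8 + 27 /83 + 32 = -104138 /83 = -1254.67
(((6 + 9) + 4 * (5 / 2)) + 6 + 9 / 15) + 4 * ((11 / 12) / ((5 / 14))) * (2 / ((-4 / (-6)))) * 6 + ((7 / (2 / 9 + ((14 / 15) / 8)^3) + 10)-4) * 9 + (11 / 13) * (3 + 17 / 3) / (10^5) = 4001992611773 / 7251450000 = 551.89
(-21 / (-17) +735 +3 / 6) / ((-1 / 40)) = -500980 / 17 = -29469.41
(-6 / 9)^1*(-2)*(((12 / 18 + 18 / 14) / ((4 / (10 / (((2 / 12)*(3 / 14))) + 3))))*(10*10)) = 1160300 / 63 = 18417.46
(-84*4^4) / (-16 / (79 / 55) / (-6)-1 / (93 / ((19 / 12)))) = -1895878656 / 162179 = -11690.04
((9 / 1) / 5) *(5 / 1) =9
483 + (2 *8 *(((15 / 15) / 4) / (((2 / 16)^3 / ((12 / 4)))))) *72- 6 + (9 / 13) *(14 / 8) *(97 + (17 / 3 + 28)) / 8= 442864.79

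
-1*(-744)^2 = -553536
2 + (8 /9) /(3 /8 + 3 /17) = 2438 /675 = 3.61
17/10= 1.70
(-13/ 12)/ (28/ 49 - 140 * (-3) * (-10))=91/ 352752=0.00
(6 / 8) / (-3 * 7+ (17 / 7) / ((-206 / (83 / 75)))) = -162225 / 4545122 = -0.04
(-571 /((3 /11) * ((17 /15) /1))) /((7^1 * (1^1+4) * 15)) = -6281 /1785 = -3.52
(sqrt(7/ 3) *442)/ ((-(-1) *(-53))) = -442 *sqrt(21)/ 159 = -12.74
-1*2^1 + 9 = 7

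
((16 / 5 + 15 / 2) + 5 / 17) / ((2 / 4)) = 1869 / 85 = 21.99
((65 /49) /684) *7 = 65 /4788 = 0.01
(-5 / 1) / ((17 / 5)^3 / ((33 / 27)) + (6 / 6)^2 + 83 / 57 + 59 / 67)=-26255625 / 186386348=-0.14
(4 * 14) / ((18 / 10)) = 280 / 9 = 31.11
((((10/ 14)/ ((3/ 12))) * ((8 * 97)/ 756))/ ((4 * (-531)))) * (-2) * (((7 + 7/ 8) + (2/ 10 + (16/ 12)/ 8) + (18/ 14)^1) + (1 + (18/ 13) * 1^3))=12617663/ 383572098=0.03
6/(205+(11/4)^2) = 96/3401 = 0.03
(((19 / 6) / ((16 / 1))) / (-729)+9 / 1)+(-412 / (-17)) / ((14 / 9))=204700939 / 8328096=24.58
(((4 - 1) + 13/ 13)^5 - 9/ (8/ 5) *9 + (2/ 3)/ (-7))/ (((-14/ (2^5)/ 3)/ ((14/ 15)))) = -654044/ 105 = -6228.99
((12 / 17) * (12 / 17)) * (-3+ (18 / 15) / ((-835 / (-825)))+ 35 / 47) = -0.53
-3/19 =-0.16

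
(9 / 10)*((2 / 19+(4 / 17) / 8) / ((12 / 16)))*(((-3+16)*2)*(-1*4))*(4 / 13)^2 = -1.59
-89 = -89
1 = 1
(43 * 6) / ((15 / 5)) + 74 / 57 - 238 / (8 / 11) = -239.95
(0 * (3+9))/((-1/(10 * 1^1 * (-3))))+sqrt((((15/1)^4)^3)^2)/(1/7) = 908224365234375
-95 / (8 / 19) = -1805 / 8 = -225.62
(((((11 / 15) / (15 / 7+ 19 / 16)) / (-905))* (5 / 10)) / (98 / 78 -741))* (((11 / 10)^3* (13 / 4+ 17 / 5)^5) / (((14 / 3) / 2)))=23762577839107107 / 19477500500000000000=0.00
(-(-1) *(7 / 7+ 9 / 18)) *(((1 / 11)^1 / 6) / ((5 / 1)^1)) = 1 / 220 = 0.00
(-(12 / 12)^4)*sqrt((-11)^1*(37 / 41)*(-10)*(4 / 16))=-sqrt(166870) / 82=-4.98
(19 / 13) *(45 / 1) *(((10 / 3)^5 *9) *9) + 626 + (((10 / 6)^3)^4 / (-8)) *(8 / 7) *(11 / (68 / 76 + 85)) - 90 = 173070327209986387 / 78925365792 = 2192835.29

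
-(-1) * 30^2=900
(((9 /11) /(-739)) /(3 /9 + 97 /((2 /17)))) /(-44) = 27 /885069262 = 0.00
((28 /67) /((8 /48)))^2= 28224 /4489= 6.29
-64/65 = -0.98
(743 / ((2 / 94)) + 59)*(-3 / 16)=-26235 / 4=-6558.75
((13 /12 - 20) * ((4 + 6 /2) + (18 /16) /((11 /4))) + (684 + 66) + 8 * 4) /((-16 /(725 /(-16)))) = 122849075 /67584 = 1817.72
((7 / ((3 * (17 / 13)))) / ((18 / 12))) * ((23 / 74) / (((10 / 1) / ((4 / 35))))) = 598 / 141525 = 0.00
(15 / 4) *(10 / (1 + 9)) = 15 / 4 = 3.75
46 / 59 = 0.78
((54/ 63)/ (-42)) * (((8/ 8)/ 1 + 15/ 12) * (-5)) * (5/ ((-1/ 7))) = -225/ 28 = -8.04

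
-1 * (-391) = 391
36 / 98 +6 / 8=1.12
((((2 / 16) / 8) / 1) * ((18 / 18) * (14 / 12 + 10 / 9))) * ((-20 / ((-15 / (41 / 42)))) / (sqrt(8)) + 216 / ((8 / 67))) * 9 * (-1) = -74169 / 128 - 1681 * sqrt(2) / 16128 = -579.59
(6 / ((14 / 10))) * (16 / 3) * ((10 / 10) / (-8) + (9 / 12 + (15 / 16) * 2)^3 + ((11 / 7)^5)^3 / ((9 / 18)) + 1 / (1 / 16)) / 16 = 21800287362890127255 / 8507630225817856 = 2562.44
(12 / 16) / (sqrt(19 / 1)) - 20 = -19.83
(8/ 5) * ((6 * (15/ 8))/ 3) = 6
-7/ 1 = -7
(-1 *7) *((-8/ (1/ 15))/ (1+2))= 280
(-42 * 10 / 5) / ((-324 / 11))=77 / 27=2.85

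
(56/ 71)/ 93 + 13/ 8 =86287/ 52824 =1.63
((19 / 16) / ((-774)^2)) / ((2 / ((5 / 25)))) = 19 / 95852160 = 0.00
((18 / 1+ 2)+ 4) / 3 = 8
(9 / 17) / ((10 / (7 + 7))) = 0.74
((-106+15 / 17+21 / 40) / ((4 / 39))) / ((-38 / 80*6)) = 924599 / 2584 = 357.82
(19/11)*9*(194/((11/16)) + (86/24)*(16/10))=2707842/605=4475.77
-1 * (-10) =10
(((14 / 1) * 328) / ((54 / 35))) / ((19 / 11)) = 883960 / 513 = 1723.12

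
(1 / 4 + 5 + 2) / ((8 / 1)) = 29 / 32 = 0.91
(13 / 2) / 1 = 13 / 2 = 6.50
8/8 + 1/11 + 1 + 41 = 474/11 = 43.09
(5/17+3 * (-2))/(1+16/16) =-97/34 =-2.85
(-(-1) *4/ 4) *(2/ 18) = 1/ 9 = 0.11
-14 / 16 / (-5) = 7 / 40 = 0.18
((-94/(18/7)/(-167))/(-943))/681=-329/965201049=-0.00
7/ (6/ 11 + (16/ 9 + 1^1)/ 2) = 1386/ 383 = 3.62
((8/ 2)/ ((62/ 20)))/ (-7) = -40/ 217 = -0.18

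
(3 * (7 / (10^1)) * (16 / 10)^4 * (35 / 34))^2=22658678784 / 112890625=200.71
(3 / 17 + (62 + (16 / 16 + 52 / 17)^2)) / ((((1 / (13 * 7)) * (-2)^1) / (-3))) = 3102645 / 289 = 10735.80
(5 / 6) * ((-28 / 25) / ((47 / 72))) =-336 / 235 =-1.43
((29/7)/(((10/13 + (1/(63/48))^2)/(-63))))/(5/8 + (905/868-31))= 99907668/15154873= 6.59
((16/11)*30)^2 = 230400/121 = 1904.13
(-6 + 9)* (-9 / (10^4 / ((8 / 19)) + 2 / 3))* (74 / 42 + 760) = -431919 / 498764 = -0.87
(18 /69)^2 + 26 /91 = 1310 /3703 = 0.35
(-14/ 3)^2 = 196/ 9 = 21.78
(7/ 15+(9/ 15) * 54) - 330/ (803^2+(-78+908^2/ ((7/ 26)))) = 4264303861/ 129745905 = 32.87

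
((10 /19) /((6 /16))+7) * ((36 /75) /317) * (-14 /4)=-6706 /150575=-0.04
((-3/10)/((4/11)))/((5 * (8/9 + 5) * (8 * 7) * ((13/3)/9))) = -8019/7716800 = -0.00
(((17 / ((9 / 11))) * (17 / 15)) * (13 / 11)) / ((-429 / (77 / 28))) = -289 / 1620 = -0.18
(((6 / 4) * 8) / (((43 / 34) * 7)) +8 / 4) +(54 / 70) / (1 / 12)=12.61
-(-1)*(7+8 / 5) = 8.60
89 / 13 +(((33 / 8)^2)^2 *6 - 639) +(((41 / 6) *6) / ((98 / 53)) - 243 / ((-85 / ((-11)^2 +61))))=182691166211 / 110888960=1647.51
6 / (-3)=-2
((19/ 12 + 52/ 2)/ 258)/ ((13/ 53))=17543/ 40248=0.44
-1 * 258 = -258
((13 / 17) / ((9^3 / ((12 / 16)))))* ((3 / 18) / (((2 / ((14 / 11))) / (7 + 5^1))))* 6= 91 / 15147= 0.01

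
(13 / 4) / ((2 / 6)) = 39 / 4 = 9.75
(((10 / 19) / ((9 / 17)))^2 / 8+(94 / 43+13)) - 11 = 10837435 / 2514726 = 4.31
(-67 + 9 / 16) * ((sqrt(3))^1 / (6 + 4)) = -1063 * sqrt(3) / 160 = -11.51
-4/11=-0.36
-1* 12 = -12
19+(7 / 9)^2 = 1588 / 81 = 19.60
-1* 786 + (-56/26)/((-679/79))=-990830/1261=-785.75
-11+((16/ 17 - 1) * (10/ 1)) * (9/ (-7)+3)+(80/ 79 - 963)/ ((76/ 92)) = -210148718/ 178619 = -1176.52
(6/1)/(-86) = -3/43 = -0.07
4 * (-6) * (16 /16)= -24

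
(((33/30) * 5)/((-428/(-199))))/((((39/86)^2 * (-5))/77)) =-311654497/1627470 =-191.50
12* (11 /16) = 33 /4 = 8.25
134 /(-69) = -134 /69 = -1.94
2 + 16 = 18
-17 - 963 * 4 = -3869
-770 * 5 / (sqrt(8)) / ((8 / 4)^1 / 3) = -5775 * sqrt(2) / 4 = -2041.77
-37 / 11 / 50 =-37 / 550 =-0.07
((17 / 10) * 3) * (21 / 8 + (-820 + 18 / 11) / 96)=-10591 / 352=-30.09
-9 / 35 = -0.26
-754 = -754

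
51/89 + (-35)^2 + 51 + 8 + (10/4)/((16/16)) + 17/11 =1288.62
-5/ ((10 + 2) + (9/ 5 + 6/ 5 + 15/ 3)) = -1/ 4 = -0.25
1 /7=0.14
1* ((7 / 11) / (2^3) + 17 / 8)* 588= 14259 / 11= 1296.27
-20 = -20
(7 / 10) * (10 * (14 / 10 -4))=-91 / 5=-18.20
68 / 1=68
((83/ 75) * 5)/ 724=83/ 10860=0.01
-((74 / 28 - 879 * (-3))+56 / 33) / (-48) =1220299 / 22176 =55.03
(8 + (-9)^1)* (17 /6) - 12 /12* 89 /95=-2149 /570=-3.77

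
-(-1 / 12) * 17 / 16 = 17 / 192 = 0.09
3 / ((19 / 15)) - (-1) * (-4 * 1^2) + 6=83 / 19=4.37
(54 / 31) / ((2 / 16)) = 432 / 31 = 13.94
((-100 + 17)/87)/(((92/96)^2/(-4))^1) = 63744/15341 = 4.16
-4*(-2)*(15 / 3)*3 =120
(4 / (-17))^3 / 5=-64 / 24565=-0.00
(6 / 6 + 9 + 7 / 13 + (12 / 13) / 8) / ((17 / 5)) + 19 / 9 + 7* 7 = 54.24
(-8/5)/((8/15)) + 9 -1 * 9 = -3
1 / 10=0.10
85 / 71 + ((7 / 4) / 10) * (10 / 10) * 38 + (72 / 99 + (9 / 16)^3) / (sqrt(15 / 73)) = 40787 * sqrt(1095) / 675840 + 11143 / 1420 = 9.84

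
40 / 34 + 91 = 1567 / 17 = 92.18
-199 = -199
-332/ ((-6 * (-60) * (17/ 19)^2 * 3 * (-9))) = 29963/ 702270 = 0.04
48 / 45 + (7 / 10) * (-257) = -1073 / 6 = -178.83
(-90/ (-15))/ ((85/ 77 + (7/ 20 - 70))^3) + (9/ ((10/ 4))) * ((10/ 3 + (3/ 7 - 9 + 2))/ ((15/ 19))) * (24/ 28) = -6079020828711349808/ 480314083708338075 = -12.66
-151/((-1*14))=151/14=10.79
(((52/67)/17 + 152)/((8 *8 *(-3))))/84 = -6185/656064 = -0.01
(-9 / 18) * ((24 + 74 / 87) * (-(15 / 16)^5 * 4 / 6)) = 91209375 / 15204352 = 6.00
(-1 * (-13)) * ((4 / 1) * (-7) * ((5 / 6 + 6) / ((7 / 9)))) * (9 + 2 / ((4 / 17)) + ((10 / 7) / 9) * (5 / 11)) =-12981215 / 231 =-56195.74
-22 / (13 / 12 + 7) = -264 / 97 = -2.72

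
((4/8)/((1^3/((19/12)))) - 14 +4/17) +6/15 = -25649/2040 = -12.57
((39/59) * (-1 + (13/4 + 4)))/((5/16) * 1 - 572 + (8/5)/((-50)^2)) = -12187500/1686476237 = -0.01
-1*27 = -27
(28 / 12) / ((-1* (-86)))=7 / 258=0.03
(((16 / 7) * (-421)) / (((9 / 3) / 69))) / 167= -132.53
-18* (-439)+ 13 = 7915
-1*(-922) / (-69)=-922 / 69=-13.36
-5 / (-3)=5 / 3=1.67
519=519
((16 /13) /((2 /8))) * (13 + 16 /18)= 8000 /117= 68.38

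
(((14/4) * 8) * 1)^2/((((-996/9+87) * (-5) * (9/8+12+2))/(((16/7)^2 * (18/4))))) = 10.30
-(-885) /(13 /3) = 2655 /13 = 204.23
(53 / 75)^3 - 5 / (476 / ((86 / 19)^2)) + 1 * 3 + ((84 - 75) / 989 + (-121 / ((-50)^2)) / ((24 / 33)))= 3.08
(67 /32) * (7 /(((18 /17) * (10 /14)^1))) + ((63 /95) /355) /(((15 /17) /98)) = 1902377911 /97128000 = 19.59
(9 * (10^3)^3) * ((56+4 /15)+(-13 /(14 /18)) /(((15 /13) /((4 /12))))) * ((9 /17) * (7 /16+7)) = 1822837500000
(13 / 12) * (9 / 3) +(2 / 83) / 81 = 3.25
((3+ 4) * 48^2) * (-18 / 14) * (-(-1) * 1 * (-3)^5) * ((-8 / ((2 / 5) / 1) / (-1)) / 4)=25194240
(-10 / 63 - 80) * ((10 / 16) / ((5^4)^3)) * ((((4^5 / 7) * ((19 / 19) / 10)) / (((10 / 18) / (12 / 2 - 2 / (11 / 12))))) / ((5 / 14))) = -155136 / 2685546875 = -0.00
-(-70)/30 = 7/3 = 2.33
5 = 5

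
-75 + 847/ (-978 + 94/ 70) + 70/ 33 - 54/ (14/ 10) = -886889330/ 7896273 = -112.32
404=404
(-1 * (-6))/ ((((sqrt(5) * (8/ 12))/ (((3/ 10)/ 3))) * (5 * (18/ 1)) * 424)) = sqrt(5)/ 212000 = 0.00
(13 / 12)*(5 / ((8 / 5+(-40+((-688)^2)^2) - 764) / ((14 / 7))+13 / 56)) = 4550 / 94102907444307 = 0.00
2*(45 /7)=90 /7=12.86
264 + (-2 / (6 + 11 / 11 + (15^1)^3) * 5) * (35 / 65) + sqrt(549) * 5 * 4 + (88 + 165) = 60 * sqrt(61) + 11365176 / 21983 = 985.61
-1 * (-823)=823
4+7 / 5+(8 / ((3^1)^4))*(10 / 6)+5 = 12836 / 1215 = 10.56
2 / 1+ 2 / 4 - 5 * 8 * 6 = -475 / 2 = -237.50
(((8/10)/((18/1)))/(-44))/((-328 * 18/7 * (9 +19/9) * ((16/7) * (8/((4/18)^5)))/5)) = 49/3067902604800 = 0.00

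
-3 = -3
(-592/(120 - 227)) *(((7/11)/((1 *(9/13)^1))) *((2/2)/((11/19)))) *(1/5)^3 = 1023568/14565375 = 0.07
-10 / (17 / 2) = -20 / 17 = -1.18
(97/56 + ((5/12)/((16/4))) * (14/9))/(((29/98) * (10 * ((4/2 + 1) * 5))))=2506/58725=0.04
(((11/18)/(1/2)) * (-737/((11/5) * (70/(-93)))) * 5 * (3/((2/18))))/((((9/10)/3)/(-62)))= -106238550/7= -15176935.71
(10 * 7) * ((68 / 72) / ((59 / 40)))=23800 / 531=44.82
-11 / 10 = -1.10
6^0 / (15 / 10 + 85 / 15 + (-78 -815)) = -6 / 5315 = -0.00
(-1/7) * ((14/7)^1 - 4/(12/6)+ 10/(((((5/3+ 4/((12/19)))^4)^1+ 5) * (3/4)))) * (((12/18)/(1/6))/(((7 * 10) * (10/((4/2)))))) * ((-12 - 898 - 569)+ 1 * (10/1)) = 23504/3014235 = 0.01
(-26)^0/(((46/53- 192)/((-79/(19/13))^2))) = -55900637/3656930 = -15.29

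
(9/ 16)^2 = 81/ 256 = 0.32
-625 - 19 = -644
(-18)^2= 324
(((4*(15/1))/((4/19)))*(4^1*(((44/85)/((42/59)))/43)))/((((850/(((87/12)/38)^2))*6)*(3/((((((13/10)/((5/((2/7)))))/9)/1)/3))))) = 7095517/56227949820000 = 0.00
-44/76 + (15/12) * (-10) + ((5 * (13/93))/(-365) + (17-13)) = -2342699/257982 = -9.08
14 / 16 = 7 / 8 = 0.88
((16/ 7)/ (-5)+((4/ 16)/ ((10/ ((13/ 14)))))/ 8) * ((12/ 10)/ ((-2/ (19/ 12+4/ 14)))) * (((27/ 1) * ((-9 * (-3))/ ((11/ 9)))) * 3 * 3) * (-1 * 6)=-16407.00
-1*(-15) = 15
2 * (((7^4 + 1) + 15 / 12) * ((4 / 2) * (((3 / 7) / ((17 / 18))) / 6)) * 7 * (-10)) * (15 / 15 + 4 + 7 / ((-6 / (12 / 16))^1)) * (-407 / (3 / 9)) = 17430147405 / 68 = 256325697.13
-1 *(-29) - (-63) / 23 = 730 / 23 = 31.74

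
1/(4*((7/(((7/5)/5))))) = 1/100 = 0.01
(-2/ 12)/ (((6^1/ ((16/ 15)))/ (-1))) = 4/ 135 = 0.03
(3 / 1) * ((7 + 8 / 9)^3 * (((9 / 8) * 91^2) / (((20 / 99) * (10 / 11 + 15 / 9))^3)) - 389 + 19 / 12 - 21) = 3827683377219097279 / 39304000000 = 97386611.47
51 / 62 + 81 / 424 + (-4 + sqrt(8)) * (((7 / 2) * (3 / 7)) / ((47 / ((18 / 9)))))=6 * sqrt(2) / 47 + 468453 / 617768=0.94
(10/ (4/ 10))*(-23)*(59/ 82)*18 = -305325/ 41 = -7446.95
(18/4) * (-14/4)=-63/4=-15.75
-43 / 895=-0.05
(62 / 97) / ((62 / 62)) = 62 / 97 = 0.64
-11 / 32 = -0.34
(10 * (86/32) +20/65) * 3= 8481/104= 81.55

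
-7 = -7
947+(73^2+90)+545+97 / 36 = 248893 / 36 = 6913.69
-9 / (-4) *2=4.50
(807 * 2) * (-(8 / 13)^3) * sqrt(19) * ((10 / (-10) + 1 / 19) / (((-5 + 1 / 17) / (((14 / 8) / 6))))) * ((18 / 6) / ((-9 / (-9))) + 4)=-6146112 * sqrt(19) / 41743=-641.79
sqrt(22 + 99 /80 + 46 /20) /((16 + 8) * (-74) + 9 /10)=-sqrt(1135) /11834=-0.00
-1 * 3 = -3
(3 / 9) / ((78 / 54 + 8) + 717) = 3 / 6538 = 0.00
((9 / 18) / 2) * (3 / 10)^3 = 27 / 4000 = 0.01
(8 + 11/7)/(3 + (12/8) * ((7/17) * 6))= 1139/798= 1.43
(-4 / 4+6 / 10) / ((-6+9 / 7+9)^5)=-16807 / 60750000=-0.00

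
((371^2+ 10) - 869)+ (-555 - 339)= 135888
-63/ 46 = -1.37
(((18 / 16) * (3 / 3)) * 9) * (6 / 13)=243 / 52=4.67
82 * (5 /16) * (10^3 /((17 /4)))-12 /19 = 1947296 /323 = 6028.78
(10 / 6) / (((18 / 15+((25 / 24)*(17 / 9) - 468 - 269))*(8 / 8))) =-1800 / 792539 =-0.00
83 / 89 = 0.93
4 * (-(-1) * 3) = 12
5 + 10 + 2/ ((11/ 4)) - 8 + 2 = 107/ 11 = 9.73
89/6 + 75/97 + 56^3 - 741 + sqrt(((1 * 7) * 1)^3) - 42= 7 * sqrt(7) + 101761889/582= 174867.13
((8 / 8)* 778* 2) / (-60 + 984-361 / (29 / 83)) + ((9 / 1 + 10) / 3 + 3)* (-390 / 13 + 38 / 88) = -290.22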